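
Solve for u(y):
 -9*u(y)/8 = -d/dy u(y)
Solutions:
 u(y) = C1*exp(9*y/8)


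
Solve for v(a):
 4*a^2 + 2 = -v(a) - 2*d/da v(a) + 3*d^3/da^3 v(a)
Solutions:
 v(a) = C3*exp(a) - 4*a^2 + 16*a + (C1*sin(sqrt(3)*a/6) + C2*cos(sqrt(3)*a/6))*exp(-a/2) - 34


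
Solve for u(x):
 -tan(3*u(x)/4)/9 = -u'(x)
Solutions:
 u(x) = -4*asin(C1*exp(x/12))/3 + 4*pi/3
 u(x) = 4*asin(C1*exp(x/12))/3


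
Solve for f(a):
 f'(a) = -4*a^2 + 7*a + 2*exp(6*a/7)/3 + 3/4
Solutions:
 f(a) = C1 - 4*a^3/3 + 7*a^2/2 + 3*a/4 + 7*exp(6*a/7)/9


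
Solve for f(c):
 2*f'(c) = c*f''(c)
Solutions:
 f(c) = C1 + C2*c^3


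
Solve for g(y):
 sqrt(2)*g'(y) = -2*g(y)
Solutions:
 g(y) = C1*exp(-sqrt(2)*y)


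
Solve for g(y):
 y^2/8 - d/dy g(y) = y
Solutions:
 g(y) = C1 + y^3/24 - y^2/2


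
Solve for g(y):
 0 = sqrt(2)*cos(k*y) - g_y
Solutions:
 g(y) = C1 + sqrt(2)*sin(k*y)/k


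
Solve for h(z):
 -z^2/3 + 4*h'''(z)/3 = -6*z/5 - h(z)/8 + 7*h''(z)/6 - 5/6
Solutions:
 h(z) = C1*exp(z/2) + C2*exp(z*(3 - sqrt(57))/16) + C3*exp(z*(3 + sqrt(57))/16) + 8*z^2/3 - 48*z/5 + 388/9


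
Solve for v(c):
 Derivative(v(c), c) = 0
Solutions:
 v(c) = C1


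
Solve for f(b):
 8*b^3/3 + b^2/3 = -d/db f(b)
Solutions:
 f(b) = C1 - 2*b^4/3 - b^3/9


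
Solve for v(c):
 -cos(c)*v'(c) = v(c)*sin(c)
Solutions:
 v(c) = C1*cos(c)


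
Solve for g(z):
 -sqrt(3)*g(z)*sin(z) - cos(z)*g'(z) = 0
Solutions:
 g(z) = C1*cos(z)^(sqrt(3))


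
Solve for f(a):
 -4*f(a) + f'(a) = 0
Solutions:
 f(a) = C1*exp(4*a)


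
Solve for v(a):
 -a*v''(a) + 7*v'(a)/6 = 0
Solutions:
 v(a) = C1 + C2*a^(13/6)


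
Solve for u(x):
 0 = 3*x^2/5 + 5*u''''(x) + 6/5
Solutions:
 u(x) = C1 + C2*x + C3*x^2 + C4*x^3 - x^6/3000 - x^4/100


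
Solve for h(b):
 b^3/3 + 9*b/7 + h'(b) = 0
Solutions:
 h(b) = C1 - b^4/12 - 9*b^2/14


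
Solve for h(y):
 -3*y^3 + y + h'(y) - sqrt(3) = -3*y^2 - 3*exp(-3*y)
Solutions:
 h(y) = C1 + 3*y^4/4 - y^3 - y^2/2 + sqrt(3)*y + exp(-3*y)


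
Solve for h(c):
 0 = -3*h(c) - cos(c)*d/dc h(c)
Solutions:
 h(c) = C1*(sin(c) - 1)^(3/2)/(sin(c) + 1)^(3/2)


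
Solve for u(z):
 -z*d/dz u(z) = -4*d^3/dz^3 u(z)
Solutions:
 u(z) = C1 + Integral(C2*airyai(2^(1/3)*z/2) + C3*airybi(2^(1/3)*z/2), z)


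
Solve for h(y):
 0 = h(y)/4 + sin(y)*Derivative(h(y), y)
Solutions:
 h(y) = C1*(cos(y) + 1)^(1/8)/(cos(y) - 1)^(1/8)


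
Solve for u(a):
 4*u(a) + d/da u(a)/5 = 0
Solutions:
 u(a) = C1*exp(-20*a)


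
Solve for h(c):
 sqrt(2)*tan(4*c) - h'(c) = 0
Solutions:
 h(c) = C1 - sqrt(2)*log(cos(4*c))/4


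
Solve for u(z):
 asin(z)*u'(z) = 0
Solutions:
 u(z) = C1


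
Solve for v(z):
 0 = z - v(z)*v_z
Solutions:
 v(z) = -sqrt(C1 + z^2)
 v(z) = sqrt(C1 + z^2)


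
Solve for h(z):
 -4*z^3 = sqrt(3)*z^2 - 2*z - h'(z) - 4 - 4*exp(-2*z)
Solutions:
 h(z) = C1 + z^4 + sqrt(3)*z^3/3 - z^2 - 4*z + 2*exp(-2*z)


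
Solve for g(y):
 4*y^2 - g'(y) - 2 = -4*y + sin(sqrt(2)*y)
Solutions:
 g(y) = C1 + 4*y^3/3 + 2*y^2 - 2*y + sqrt(2)*cos(sqrt(2)*y)/2


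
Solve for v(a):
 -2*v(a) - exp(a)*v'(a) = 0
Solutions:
 v(a) = C1*exp(2*exp(-a))


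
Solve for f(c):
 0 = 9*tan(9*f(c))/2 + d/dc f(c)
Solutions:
 f(c) = -asin(C1*exp(-81*c/2))/9 + pi/9
 f(c) = asin(C1*exp(-81*c/2))/9


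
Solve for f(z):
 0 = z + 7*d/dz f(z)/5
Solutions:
 f(z) = C1 - 5*z^2/14


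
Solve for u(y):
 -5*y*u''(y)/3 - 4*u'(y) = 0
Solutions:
 u(y) = C1 + C2/y^(7/5)


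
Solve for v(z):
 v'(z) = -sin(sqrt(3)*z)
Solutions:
 v(z) = C1 + sqrt(3)*cos(sqrt(3)*z)/3


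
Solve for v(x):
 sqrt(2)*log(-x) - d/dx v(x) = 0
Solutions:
 v(x) = C1 + sqrt(2)*x*log(-x) - sqrt(2)*x


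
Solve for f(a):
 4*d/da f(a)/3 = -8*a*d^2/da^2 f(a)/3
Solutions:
 f(a) = C1 + C2*sqrt(a)


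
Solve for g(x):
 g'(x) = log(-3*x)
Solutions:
 g(x) = C1 + x*log(-x) + x*(-1 + log(3))


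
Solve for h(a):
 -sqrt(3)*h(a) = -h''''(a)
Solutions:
 h(a) = C1*exp(-3^(1/8)*a) + C2*exp(3^(1/8)*a) + C3*sin(3^(1/8)*a) + C4*cos(3^(1/8)*a)


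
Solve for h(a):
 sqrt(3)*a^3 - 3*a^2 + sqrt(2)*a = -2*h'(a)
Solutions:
 h(a) = C1 - sqrt(3)*a^4/8 + a^3/2 - sqrt(2)*a^2/4


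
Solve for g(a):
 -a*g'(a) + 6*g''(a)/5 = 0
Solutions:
 g(a) = C1 + C2*erfi(sqrt(15)*a/6)


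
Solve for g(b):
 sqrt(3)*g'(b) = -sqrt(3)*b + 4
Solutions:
 g(b) = C1 - b^2/2 + 4*sqrt(3)*b/3


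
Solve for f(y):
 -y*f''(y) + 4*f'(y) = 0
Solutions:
 f(y) = C1 + C2*y^5


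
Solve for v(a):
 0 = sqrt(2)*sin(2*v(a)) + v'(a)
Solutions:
 v(a) = pi - acos((-C1 - exp(4*sqrt(2)*a))/(C1 - exp(4*sqrt(2)*a)))/2
 v(a) = acos((-C1 - exp(4*sqrt(2)*a))/(C1 - exp(4*sqrt(2)*a)))/2


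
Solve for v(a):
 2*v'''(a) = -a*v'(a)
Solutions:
 v(a) = C1 + Integral(C2*airyai(-2^(2/3)*a/2) + C3*airybi(-2^(2/3)*a/2), a)


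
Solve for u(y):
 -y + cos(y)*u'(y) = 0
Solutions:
 u(y) = C1 + Integral(y/cos(y), y)


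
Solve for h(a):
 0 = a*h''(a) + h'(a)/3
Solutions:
 h(a) = C1 + C2*a^(2/3)


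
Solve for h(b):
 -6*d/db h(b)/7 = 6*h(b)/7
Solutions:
 h(b) = C1*exp(-b)


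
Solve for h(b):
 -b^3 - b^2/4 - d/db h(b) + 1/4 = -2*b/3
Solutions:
 h(b) = C1 - b^4/4 - b^3/12 + b^2/3 + b/4


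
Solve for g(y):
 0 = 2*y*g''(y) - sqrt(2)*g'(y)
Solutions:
 g(y) = C1 + C2*y^(sqrt(2)/2 + 1)


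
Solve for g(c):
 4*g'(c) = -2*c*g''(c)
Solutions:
 g(c) = C1 + C2/c


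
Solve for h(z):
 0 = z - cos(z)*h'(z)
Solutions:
 h(z) = C1 + Integral(z/cos(z), z)


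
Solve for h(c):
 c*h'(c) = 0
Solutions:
 h(c) = C1


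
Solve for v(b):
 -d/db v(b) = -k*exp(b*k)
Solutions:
 v(b) = C1 + exp(b*k)


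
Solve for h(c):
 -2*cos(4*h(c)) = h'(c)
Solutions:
 h(c) = -asin((C1 + exp(16*c))/(C1 - exp(16*c)))/4 + pi/4
 h(c) = asin((C1 + exp(16*c))/(C1 - exp(16*c)))/4


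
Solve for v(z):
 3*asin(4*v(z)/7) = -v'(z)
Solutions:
 Integral(1/asin(4*_y/7), (_y, v(z))) = C1 - 3*z


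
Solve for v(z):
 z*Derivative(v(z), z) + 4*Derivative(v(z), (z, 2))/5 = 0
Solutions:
 v(z) = C1 + C2*erf(sqrt(10)*z/4)


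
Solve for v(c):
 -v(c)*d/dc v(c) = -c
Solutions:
 v(c) = -sqrt(C1 + c^2)
 v(c) = sqrt(C1 + c^2)


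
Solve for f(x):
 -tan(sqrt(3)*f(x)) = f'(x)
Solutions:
 f(x) = sqrt(3)*(pi - asin(C1*exp(-sqrt(3)*x)))/3
 f(x) = sqrt(3)*asin(C1*exp(-sqrt(3)*x))/3


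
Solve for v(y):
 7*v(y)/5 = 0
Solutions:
 v(y) = 0


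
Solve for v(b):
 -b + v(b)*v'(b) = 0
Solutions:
 v(b) = -sqrt(C1 + b^2)
 v(b) = sqrt(C1 + b^2)


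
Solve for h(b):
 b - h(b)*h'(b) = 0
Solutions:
 h(b) = -sqrt(C1 + b^2)
 h(b) = sqrt(C1 + b^2)


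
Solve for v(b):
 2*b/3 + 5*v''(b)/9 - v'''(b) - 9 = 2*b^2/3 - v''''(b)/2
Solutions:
 v(b) = C1 + C2*b + b^4/10 + 13*b^3/25 + 2457*b^2/250 + (C3*sin(b/3) + C4*cos(b/3))*exp(b)


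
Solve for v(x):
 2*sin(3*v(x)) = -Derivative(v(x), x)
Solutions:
 v(x) = -acos((-C1 - exp(12*x))/(C1 - exp(12*x)))/3 + 2*pi/3
 v(x) = acos((-C1 - exp(12*x))/(C1 - exp(12*x)))/3


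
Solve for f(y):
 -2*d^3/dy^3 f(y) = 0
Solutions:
 f(y) = C1 + C2*y + C3*y^2


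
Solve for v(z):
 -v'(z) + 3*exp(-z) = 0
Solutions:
 v(z) = C1 - 3*exp(-z)


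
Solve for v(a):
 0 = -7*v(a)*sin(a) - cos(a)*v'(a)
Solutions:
 v(a) = C1*cos(a)^7


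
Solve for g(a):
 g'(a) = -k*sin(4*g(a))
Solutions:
 g(a) = -acos((-C1 - exp(8*a*k))/(C1 - exp(8*a*k)))/4 + pi/2
 g(a) = acos((-C1 - exp(8*a*k))/(C1 - exp(8*a*k)))/4


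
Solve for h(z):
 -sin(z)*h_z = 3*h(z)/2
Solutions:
 h(z) = C1*(cos(z) + 1)^(3/4)/(cos(z) - 1)^(3/4)


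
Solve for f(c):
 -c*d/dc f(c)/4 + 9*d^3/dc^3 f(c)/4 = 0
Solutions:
 f(c) = C1 + Integral(C2*airyai(3^(1/3)*c/3) + C3*airybi(3^(1/3)*c/3), c)


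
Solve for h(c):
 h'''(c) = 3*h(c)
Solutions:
 h(c) = C3*exp(3^(1/3)*c) + (C1*sin(3^(5/6)*c/2) + C2*cos(3^(5/6)*c/2))*exp(-3^(1/3)*c/2)


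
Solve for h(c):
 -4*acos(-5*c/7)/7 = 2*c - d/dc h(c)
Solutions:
 h(c) = C1 + c^2 + 4*c*acos(-5*c/7)/7 + 4*sqrt(49 - 25*c^2)/35


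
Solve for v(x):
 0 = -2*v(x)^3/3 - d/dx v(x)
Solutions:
 v(x) = -sqrt(6)*sqrt(-1/(C1 - 2*x))/2
 v(x) = sqrt(6)*sqrt(-1/(C1 - 2*x))/2


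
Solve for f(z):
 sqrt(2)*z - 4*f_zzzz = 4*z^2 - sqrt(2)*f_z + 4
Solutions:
 f(z) = C1 + C4*exp(sqrt(2)*z/2) + 2*sqrt(2)*z^3/3 - z^2/2 + 2*sqrt(2)*z + (C2*sin(sqrt(6)*z/4) + C3*cos(sqrt(6)*z/4))*exp(-sqrt(2)*z/4)


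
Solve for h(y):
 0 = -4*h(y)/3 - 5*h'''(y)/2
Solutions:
 h(y) = C3*exp(-2*15^(2/3)*y/15) + (C1*sin(3^(1/6)*5^(2/3)*y/5) + C2*cos(3^(1/6)*5^(2/3)*y/5))*exp(15^(2/3)*y/15)


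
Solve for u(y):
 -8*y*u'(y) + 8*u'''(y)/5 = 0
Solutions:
 u(y) = C1 + Integral(C2*airyai(5^(1/3)*y) + C3*airybi(5^(1/3)*y), y)


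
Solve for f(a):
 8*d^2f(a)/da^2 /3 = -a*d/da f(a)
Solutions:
 f(a) = C1 + C2*erf(sqrt(3)*a/4)


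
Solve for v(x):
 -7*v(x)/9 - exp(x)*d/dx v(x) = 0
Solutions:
 v(x) = C1*exp(7*exp(-x)/9)


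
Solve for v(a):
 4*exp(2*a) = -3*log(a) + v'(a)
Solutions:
 v(a) = C1 + 3*a*log(a) - 3*a + 2*exp(2*a)


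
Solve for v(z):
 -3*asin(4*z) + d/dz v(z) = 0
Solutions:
 v(z) = C1 + 3*z*asin(4*z) + 3*sqrt(1 - 16*z^2)/4


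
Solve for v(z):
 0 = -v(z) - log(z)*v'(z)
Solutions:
 v(z) = C1*exp(-li(z))


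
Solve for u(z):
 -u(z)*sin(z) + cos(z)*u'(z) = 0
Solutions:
 u(z) = C1/cos(z)


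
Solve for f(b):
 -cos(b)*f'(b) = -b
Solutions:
 f(b) = C1 + Integral(b/cos(b), b)


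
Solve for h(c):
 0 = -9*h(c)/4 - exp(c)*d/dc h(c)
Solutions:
 h(c) = C1*exp(9*exp(-c)/4)


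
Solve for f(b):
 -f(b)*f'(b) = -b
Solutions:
 f(b) = -sqrt(C1 + b^2)
 f(b) = sqrt(C1 + b^2)


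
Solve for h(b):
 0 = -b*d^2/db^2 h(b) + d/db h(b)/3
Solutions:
 h(b) = C1 + C2*b^(4/3)


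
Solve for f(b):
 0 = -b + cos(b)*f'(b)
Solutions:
 f(b) = C1 + Integral(b/cos(b), b)


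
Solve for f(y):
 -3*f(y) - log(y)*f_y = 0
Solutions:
 f(y) = C1*exp(-3*li(y))


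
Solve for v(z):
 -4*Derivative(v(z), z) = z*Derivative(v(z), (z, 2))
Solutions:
 v(z) = C1 + C2/z^3


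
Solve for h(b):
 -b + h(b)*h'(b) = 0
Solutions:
 h(b) = -sqrt(C1 + b^2)
 h(b) = sqrt(C1 + b^2)


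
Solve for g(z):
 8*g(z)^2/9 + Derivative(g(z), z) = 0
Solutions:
 g(z) = 9/(C1 + 8*z)


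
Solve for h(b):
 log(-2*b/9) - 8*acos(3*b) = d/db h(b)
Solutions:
 h(b) = C1 + b*log(-b) - 8*b*acos(3*b) - 2*b*log(3) - b + b*log(2) + 8*sqrt(1 - 9*b^2)/3


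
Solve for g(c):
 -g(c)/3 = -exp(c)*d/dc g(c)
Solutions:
 g(c) = C1*exp(-exp(-c)/3)


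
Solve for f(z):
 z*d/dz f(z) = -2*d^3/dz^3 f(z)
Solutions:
 f(z) = C1 + Integral(C2*airyai(-2^(2/3)*z/2) + C3*airybi(-2^(2/3)*z/2), z)


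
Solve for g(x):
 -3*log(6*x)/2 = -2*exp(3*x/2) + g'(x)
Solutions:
 g(x) = C1 - 3*x*log(x)/2 + 3*x*(1 - log(6))/2 + 4*exp(3*x/2)/3


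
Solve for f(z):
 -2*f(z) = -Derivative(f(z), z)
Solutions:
 f(z) = C1*exp(2*z)


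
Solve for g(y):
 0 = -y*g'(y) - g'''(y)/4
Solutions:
 g(y) = C1 + Integral(C2*airyai(-2^(2/3)*y) + C3*airybi(-2^(2/3)*y), y)


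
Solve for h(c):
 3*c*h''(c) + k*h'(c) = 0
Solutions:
 h(c) = C1 + c^(1 - re(k)/3)*(C2*sin(log(c)*Abs(im(k))/3) + C3*cos(log(c)*im(k)/3))


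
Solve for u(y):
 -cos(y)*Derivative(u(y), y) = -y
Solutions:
 u(y) = C1 + Integral(y/cos(y), y)


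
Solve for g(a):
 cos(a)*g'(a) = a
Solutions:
 g(a) = C1 + Integral(a/cos(a), a)


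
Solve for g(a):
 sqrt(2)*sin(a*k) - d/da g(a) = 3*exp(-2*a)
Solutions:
 g(a) = C1 + 3*exp(-2*a)/2 - sqrt(2)*cos(a*k)/k


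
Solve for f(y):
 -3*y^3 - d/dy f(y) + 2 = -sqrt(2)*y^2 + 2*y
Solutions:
 f(y) = C1 - 3*y^4/4 + sqrt(2)*y^3/3 - y^2 + 2*y


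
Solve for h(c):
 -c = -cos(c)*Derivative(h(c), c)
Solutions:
 h(c) = C1 + Integral(c/cos(c), c)


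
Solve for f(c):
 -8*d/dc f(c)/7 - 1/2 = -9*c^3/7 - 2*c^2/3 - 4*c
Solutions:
 f(c) = C1 + 9*c^4/32 + 7*c^3/36 + 7*c^2/4 - 7*c/16


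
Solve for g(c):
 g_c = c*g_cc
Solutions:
 g(c) = C1 + C2*c^2


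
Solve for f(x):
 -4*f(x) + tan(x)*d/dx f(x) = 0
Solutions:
 f(x) = C1*sin(x)^4


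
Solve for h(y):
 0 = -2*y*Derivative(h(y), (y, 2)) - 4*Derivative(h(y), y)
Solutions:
 h(y) = C1 + C2/y


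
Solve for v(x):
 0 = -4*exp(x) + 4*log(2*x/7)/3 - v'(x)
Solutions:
 v(x) = C1 + 4*x*log(x)/3 + 4*x*(-log(7) - 1 + log(2))/3 - 4*exp(x)


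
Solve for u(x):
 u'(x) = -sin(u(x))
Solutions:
 u(x) = -acos((-C1 - exp(2*x))/(C1 - exp(2*x))) + 2*pi
 u(x) = acos((-C1 - exp(2*x))/(C1 - exp(2*x)))


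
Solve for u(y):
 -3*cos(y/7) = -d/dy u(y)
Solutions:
 u(y) = C1 + 21*sin(y/7)


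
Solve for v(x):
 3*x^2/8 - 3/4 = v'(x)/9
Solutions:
 v(x) = C1 + 9*x^3/8 - 27*x/4


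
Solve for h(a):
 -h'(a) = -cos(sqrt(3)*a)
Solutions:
 h(a) = C1 + sqrt(3)*sin(sqrt(3)*a)/3


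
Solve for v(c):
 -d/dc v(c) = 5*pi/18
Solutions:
 v(c) = C1 - 5*pi*c/18


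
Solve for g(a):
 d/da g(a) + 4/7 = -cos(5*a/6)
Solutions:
 g(a) = C1 - 4*a/7 - 6*sin(5*a/6)/5


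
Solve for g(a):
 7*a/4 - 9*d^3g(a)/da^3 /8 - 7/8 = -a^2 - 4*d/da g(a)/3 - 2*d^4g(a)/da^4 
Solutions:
 g(a) = C1 + C2*exp(a*(27*3^(1/3)/(64*sqrt(3934) + 4015)^(1/3) + 18 + 3^(2/3)*(64*sqrt(3934) + 4015)^(1/3))/96)*sin(3^(1/6)*a*(-(64*sqrt(3934) + 4015)^(1/3) + 9*3^(2/3)/(64*sqrt(3934) + 4015)^(1/3))/32) + C3*exp(a*(27*3^(1/3)/(64*sqrt(3934) + 4015)^(1/3) + 18 + 3^(2/3)*(64*sqrt(3934) + 4015)^(1/3))/96)*cos(3^(1/6)*a*(-(64*sqrt(3934) + 4015)^(1/3) + 9*3^(2/3)/(64*sqrt(3934) + 4015)^(1/3))/32) + C4*exp(a*(-3^(2/3)*(64*sqrt(3934) + 4015)^(1/3) - 27*3^(1/3)/(64*sqrt(3934) + 4015)^(1/3) + 9)/48) - a^3/4 - 21*a^2/32 - 39*a/64


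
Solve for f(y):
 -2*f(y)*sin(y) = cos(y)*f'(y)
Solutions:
 f(y) = C1*cos(y)^2


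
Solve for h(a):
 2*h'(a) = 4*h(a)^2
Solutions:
 h(a) = -1/(C1 + 2*a)


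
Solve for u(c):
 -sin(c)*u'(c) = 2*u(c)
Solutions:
 u(c) = C1*(cos(c) + 1)/(cos(c) - 1)


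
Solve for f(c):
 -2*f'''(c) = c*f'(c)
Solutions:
 f(c) = C1 + Integral(C2*airyai(-2^(2/3)*c/2) + C3*airybi(-2^(2/3)*c/2), c)


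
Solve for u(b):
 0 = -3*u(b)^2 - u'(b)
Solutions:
 u(b) = 1/(C1 + 3*b)


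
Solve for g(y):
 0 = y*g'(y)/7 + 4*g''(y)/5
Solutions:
 g(y) = C1 + C2*erf(sqrt(70)*y/28)


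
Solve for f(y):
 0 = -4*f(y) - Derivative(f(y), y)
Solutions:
 f(y) = C1*exp(-4*y)


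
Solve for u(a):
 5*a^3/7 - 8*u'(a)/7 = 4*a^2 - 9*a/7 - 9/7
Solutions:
 u(a) = C1 + 5*a^4/32 - 7*a^3/6 + 9*a^2/16 + 9*a/8


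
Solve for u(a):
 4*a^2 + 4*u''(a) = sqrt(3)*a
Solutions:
 u(a) = C1 + C2*a - a^4/12 + sqrt(3)*a^3/24


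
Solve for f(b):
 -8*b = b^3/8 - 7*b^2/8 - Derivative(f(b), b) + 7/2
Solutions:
 f(b) = C1 + b^4/32 - 7*b^3/24 + 4*b^2 + 7*b/2


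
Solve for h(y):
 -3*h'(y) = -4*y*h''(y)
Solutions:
 h(y) = C1 + C2*y^(7/4)


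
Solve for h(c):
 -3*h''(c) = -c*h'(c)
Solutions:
 h(c) = C1 + C2*erfi(sqrt(6)*c/6)


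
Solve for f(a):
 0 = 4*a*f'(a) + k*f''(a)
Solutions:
 f(a) = C1 + C2*sqrt(k)*erf(sqrt(2)*a*sqrt(1/k))


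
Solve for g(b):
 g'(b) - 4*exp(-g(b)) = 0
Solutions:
 g(b) = log(C1 + 4*b)


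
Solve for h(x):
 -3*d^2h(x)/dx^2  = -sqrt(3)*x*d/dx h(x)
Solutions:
 h(x) = C1 + C2*erfi(sqrt(2)*3^(3/4)*x/6)


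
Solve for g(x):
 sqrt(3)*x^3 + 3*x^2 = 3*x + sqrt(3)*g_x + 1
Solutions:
 g(x) = C1 + x^4/4 + sqrt(3)*x^3/3 - sqrt(3)*x^2/2 - sqrt(3)*x/3


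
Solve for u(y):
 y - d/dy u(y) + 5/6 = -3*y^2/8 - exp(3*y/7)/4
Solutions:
 u(y) = C1 + y^3/8 + y^2/2 + 5*y/6 + 7*exp(3*y/7)/12


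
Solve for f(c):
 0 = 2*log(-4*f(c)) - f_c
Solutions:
 -Integral(1/(log(-_y) + 2*log(2)), (_y, f(c)))/2 = C1 - c


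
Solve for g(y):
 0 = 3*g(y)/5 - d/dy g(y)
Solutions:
 g(y) = C1*exp(3*y/5)


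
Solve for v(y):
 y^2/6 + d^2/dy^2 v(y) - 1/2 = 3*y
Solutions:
 v(y) = C1 + C2*y - y^4/72 + y^3/2 + y^2/4


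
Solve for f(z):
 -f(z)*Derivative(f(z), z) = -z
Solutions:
 f(z) = -sqrt(C1 + z^2)
 f(z) = sqrt(C1 + z^2)


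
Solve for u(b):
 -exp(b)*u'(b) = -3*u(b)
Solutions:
 u(b) = C1*exp(-3*exp(-b))


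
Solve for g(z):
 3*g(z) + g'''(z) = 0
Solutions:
 g(z) = C3*exp(-3^(1/3)*z) + (C1*sin(3^(5/6)*z/2) + C2*cos(3^(5/6)*z/2))*exp(3^(1/3)*z/2)


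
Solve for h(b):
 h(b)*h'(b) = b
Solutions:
 h(b) = -sqrt(C1 + b^2)
 h(b) = sqrt(C1 + b^2)


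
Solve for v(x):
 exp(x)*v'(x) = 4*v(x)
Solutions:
 v(x) = C1*exp(-4*exp(-x))


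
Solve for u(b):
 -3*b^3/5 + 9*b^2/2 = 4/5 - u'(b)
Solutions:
 u(b) = C1 + 3*b^4/20 - 3*b^3/2 + 4*b/5


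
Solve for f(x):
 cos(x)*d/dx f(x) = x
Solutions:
 f(x) = C1 + Integral(x/cos(x), x)


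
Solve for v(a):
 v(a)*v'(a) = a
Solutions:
 v(a) = -sqrt(C1 + a^2)
 v(a) = sqrt(C1 + a^2)


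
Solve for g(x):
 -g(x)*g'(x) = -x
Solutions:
 g(x) = -sqrt(C1 + x^2)
 g(x) = sqrt(C1 + x^2)


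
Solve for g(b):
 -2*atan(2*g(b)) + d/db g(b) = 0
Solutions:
 Integral(1/atan(2*_y), (_y, g(b))) = C1 + 2*b


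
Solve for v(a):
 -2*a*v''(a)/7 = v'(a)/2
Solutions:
 v(a) = C1 + C2/a^(3/4)


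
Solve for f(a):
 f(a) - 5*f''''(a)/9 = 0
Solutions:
 f(a) = C1*exp(-sqrt(3)*5^(3/4)*a/5) + C2*exp(sqrt(3)*5^(3/4)*a/5) + C3*sin(sqrt(3)*5^(3/4)*a/5) + C4*cos(sqrt(3)*5^(3/4)*a/5)


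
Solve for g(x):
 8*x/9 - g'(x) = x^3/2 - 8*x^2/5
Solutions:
 g(x) = C1 - x^4/8 + 8*x^3/15 + 4*x^2/9


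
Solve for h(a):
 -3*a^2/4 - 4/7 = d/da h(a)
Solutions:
 h(a) = C1 - a^3/4 - 4*a/7


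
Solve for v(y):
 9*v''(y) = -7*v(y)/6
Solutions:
 v(y) = C1*sin(sqrt(42)*y/18) + C2*cos(sqrt(42)*y/18)


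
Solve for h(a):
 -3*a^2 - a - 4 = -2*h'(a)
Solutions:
 h(a) = C1 + a^3/2 + a^2/4 + 2*a


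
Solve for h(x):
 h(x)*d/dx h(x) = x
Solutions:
 h(x) = -sqrt(C1 + x^2)
 h(x) = sqrt(C1 + x^2)


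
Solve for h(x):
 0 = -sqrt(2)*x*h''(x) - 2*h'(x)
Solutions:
 h(x) = C1 + C2*x^(1 - sqrt(2))


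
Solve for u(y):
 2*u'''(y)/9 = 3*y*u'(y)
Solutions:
 u(y) = C1 + Integral(C2*airyai(3*2^(2/3)*y/2) + C3*airybi(3*2^(2/3)*y/2), y)


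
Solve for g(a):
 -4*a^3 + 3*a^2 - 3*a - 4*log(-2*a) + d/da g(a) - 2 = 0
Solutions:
 g(a) = C1 + a^4 - a^3 + 3*a^2/2 + 4*a*log(-a) + 2*a*(-1 + 2*log(2))


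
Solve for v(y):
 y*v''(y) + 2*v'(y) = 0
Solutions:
 v(y) = C1 + C2/y


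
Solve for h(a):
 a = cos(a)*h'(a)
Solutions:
 h(a) = C1 + Integral(a/cos(a), a)


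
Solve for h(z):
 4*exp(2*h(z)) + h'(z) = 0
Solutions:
 h(z) = log(-sqrt(-1/(C1 - 4*z))) - log(2)/2
 h(z) = log(-1/(C1 - 4*z))/2 - log(2)/2


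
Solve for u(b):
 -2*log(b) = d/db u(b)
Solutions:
 u(b) = C1 - 2*b*log(b) + 2*b


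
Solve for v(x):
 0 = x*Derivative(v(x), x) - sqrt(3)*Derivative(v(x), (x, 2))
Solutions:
 v(x) = C1 + C2*erfi(sqrt(2)*3^(3/4)*x/6)


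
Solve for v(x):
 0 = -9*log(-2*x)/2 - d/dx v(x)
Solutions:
 v(x) = C1 - 9*x*log(-x)/2 + 9*x*(1 - log(2))/2


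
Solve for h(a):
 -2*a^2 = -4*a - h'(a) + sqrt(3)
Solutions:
 h(a) = C1 + 2*a^3/3 - 2*a^2 + sqrt(3)*a


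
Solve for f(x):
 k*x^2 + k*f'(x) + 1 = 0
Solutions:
 f(x) = C1 - x^3/3 - x/k


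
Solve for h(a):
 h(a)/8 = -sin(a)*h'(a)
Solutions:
 h(a) = C1*(cos(a) + 1)^(1/16)/(cos(a) - 1)^(1/16)


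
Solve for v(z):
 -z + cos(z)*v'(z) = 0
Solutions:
 v(z) = C1 + Integral(z/cos(z), z)


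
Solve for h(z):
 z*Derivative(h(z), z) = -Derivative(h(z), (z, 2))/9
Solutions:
 h(z) = C1 + C2*erf(3*sqrt(2)*z/2)


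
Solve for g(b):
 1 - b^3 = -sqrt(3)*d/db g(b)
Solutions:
 g(b) = C1 + sqrt(3)*b^4/12 - sqrt(3)*b/3


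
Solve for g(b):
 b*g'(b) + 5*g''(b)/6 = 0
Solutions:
 g(b) = C1 + C2*erf(sqrt(15)*b/5)


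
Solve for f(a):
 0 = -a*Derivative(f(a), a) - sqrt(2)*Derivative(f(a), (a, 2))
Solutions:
 f(a) = C1 + C2*erf(2^(1/4)*a/2)


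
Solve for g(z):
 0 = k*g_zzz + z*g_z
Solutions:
 g(z) = C1 + Integral(C2*airyai(z*(-1/k)^(1/3)) + C3*airybi(z*(-1/k)^(1/3)), z)


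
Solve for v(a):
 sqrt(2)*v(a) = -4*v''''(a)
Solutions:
 v(a) = (C1*sin(2^(1/8)*a/2) + C2*cos(2^(1/8)*a/2))*exp(-2^(1/8)*a/2) + (C3*sin(2^(1/8)*a/2) + C4*cos(2^(1/8)*a/2))*exp(2^(1/8)*a/2)


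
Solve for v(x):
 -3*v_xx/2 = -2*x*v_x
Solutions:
 v(x) = C1 + C2*erfi(sqrt(6)*x/3)


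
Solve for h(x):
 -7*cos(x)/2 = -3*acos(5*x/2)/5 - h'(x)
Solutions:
 h(x) = C1 - 3*x*acos(5*x/2)/5 + 3*sqrt(4 - 25*x^2)/25 + 7*sin(x)/2


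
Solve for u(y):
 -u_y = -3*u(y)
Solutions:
 u(y) = C1*exp(3*y)


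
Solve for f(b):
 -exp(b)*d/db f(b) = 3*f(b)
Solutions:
 f(b) = C1*exp(3*exp(-b))


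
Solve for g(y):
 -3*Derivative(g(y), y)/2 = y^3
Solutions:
 g(y) = C1 - y^4/6


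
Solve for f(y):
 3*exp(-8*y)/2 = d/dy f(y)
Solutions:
 f(y) = C1 - 3*exp(-8*y)/16


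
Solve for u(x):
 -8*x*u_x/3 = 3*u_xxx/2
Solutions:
 u(x) = C1 + Integral(C2*airyai(-2*6^(1/3)*x/3) + C3*airybi(-2*6^(1/3)*x/3), x)


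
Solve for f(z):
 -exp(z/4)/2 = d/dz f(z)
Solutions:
 f(z) = C1 - 2*exp(z/4)


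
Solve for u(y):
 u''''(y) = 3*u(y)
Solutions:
 u(y) = C1*exp(-3^(1/4)*y) + C2*exp(3^(1/4)*y) + C3*sin(3^(1/4)*y) + C4*cos(3^(1/4)*y)


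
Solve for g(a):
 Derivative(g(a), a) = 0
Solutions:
 g(a) = C1


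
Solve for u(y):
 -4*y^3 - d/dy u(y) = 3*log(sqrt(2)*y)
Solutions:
 u(y) = C1 - y^4 - 3*y*log(y) - 3*y*log(2)/2 + 3*y


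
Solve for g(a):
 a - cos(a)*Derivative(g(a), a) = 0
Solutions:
 g(a) = C1 + Integral(a/cos(a), a)


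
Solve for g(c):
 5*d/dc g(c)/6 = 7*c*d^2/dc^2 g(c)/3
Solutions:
 g(c) = C1 + C2*c^(19/14)


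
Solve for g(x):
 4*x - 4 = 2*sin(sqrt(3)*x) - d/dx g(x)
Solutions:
 g(x) = C1 - 2*x^2 + 4*x - 2*sqrt(3)*cos(sqrt(3)*x)/3


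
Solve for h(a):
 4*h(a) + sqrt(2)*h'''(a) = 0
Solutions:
 h(a) = C3*exp(-sqrt(2)*a) + (C1*sin(sqrt(6)*a/2) + C2*cos(sqrt(6)*a/2))*exp(sqrt(2)*a/2)


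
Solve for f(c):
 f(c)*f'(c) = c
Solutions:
 f(c) = -sqrt(C1 + c^2)
 f(c) = sqrt(C1 + c^2)


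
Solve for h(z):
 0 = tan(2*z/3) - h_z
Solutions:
 h(z) = C1 - 3*log(cos(2*z/3))/2


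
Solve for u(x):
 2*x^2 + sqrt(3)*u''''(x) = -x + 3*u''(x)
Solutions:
 u(x) = C1 + C2*x + C3*exp(-3^(1/4)*x) + C4*exp(3^(1/4)*x) + x^4/18 + x^3/18 + 2*sqrt(3)*x^2/9


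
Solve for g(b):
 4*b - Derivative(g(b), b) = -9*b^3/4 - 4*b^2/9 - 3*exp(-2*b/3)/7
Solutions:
 g(b) = C1 + 9*b^4/16 + 4*b^3/27 + 2*b^2 - 9*exp(-2*b/3)/14


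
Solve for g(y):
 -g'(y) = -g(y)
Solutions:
 g(y) = C1*exp(y)


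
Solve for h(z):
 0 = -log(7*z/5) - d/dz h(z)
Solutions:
 h(z) = C1 - z*log(z) + z*log(5/7) + z


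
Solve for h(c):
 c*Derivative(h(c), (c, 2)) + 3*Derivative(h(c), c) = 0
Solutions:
 h(c) = C1 + C2/c^2


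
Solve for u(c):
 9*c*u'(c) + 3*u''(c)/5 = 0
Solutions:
 u(c) = C1 + C2*erf(sqrt(30)*c/2)


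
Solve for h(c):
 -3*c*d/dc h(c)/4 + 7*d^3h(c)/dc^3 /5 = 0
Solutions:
 h(c) = C1 + Integral(C2*airyai(1470^(1/3)*c/14) + C3*airybi(1470^(1/3)*c/14), c)


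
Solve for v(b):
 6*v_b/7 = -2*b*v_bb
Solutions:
 v(b) = C1 + C2*b^(4/7)


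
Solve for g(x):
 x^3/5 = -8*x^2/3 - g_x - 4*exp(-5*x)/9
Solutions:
 g(x) = C1 - x^4/20 - 8*x^3/9 + 4*exp(-5*x)/45


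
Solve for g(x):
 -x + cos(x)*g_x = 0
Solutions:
 g(x) = C1 + Integral(x/cos(x), x)


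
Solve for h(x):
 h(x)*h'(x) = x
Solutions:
 h(x) = -sqrt(C1 + x^2)
 h(x) = sqrt(C1 + x^2)


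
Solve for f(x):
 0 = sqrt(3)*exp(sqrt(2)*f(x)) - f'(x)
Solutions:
 f(x) = sqrt(2)*(2*log(-1/(C1 + sqrt(3)*x)) - log(2))/4


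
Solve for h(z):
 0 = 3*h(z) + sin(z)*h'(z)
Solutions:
 h(z) = C1*(cos(z) + 1)^(3/2)/(cos(z) - 1)^(3/2)


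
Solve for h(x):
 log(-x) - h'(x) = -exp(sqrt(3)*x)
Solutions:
 h(x) = C1 + x*log(-x) - x + sqrt(3)*exp(sqrt(3)*x)/3


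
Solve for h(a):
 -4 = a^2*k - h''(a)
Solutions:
 h(a) = C1 + C2*a + a^4*k/12 + 2*a^2


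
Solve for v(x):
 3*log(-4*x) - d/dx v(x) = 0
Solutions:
 v(x) = C1 + 3*x*log(-x) + 3*x*(-1 + 2*log(2))


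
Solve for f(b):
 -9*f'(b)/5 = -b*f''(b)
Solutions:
 f(b) = C1 + C2*b^(14/5)


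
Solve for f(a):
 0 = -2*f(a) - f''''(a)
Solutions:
 f(a) = (C1*sin(2^(3/4)*a/2) + C2*cos(2^(3/4)*a/2))*exp(-2^(3/4)*a/2) + (C3*sin(2^(3/4)*a/2) + C4*cos(2^(3/4)*a/2))*exp(2^(3/4)*a/2)


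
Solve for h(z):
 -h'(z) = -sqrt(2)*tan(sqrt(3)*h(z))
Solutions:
 h(z) = sqrt(3)*(pi - asin(C1*exp(sqrt(6)*z)))/3
 h(z) = sqrt(3)*asin(C1*exp(sqrt(6)*z))/3


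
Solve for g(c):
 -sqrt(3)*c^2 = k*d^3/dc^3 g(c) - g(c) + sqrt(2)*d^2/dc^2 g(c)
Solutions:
 g(c) = C1*exp(-c*((sqrt(((-27 + 4*sqrt(2)/k^2)^2 - 32/k^4)/k^2)/2 - 27/(2*k) + 2*sqrt(2)/k^3)^(1/3) + sqrt(2)/k + 2/(k^2*(sqrt(((-27 + 4*sqrt(2)/k^2)^2 - 32/k^4)/k^2)/2 - 27/(2*k) + 2*sqrt(2)/k^3)^(1/3)))/3) + C2*exp(c*((sqrt(((-27 + 4*sqrt(2)/k^2)^2 - 32/k^4)/k^2)/2 - 27/(2*k) + 2*sqrt(2)/k^3)^(1/3) - sqrt(3)*I*(sqrt(((-27 + 4*sqrt(2)/k^2)^2 - 32/k^4)/k^2)/2 - 27/(2*k) + 2*sqrt(2)/k^3)^(1/3) - 2*sqrt(2)/k - 8/(k^2*(-1 + sqrt(3)*I)*(sqrt(((-27 + 4*sqrt(2)/k^2)^2 - 32/k^4)/k^2)/2 - 27/(2*k) + 2*sqrt(2)/k^3)^(1/3)))/6) + C3*exp(c*((sqrt(((-27 + 4*sqrt(2)/k^2)^2 - 32/k^4)/k^2)/2 - 27/(2*k) + 2*sqrt(2)/k^3)^(1/3) + sqrt(3)*I*(sqrt(((-27 + 4*sqrt(2)/k^2)^2 - 32/k^4)/k^2)/2 - 27/(2*k) + 2*sqrt(2)/k^3)^(1/3) - 2*sqrt(2)/k + 8/(k^2*(1 + sqrt(3)*I)*(sqrt(((-27 + 4*sqrt(2)/k^2)^2 - 32/k^4)/k^2)/2 - 27/(2*k) + 2*sqrt(2)/k^3)^(1/3)))/6) + sqrt(3)*c^2 + 2*sqrt(6)


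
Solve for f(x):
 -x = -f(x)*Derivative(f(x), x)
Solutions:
 f(x) = -sqrt(C1 + x^2)
 f(x) = sqrt(C1 + x^2)


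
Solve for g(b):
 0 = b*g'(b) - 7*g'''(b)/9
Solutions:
 g(b) = C1 + Integral(C2*airyai(21^(2/3)*b/7) + C3*airybi(21^(2/3)*b/7), b)


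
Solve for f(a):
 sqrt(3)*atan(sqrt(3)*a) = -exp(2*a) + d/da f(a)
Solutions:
 f(a) = C1 + sqrt(3)*(a*atan(sqrt(3)*a) - sqrt(3)*log(3*a^2 + 1)/6) + exp(2*a)/2


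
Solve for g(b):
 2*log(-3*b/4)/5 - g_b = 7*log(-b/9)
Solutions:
 g(b) = C1 - 33*b*log(-b)/5 + b*(-4*log(2) + 33 + 72*log(3))/5


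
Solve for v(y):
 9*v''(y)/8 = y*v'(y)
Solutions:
 v(y) = C1 + C2*erfi(2*y/3)


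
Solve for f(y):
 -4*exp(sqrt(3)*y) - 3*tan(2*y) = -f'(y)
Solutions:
 f(y) = C1 + 4*sqrt(3)*exp(sqrt(3)*y)/3 - 3*log(cos(2*y))/2


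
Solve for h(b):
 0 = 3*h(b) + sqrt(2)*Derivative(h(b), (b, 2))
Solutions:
 h(b) = C1*sin(2^(3/4)*sqrt(3)*b/2) + C2*cos(2^(3/4)*sqrt(3)*b/2)


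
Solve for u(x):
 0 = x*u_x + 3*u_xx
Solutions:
 u(x) = C1 + C2*erf(sqrt(6)*x/6)


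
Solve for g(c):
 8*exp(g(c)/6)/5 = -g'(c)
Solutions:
 g(c) = 6*log(1/(C1 + 8*c)) + 6*log(30)


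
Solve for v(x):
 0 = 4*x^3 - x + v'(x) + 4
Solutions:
 v(x) = C1 - x^4 + x^2/2 - 4*x


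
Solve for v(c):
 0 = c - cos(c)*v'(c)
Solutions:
 v(c) = C1 + Integral(c/cos(c), c)


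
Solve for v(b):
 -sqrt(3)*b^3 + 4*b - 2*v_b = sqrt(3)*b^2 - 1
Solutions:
 v(b) = C1 - sqrt(3)*b^4/8 - sqrt(3)*b^3/6 + b^2 + b/2


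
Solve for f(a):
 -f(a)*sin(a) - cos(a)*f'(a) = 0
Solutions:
 f(a) = C1*cos(a)


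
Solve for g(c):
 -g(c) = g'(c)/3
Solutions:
 g(c) = C1*exp(-3*c)


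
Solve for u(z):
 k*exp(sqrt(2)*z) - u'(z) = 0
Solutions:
 u(z) = C1 + sqrt(2)*k*exp(sqrt(2)*z)/2


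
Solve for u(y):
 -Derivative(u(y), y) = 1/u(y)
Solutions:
 u(y) = -sqrt(C1 - 2*y)
 u(y) = sqrt(C1 - 2*y)


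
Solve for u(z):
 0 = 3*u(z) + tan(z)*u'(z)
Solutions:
 u(z) = C1/sin(z)^3


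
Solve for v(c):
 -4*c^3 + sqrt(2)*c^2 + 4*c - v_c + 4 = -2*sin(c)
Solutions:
 v(c) = C1 - c^4 + sqrt(2)*c^3/3 + 2*c^2 + 4*c - 2*cos(c)


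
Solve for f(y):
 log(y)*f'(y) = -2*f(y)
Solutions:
 f(y) = C1*exp(-2*li(y))


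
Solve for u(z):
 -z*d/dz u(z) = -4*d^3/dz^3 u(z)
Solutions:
 u(z) = C1 + Integral(C2*airyai(2^(1/3)*z/2) + C3*airybi(2^(1/3)*z/2), z)


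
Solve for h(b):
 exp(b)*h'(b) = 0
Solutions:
 h(b) = C1


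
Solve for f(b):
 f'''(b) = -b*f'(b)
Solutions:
 f(b) = C1 + Integral(C2*airyai(-b) + C3*airybi(-b), b)


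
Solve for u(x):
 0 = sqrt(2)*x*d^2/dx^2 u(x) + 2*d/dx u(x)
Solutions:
 u(x) = C1 + C2*x^(1 - sqrt(2))


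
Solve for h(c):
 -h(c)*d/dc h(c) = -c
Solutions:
 h(c) = -sqrt(C1 + c^2)
 h(c) = sqrt(C1 + c^2)


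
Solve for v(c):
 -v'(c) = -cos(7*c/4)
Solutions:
 v(c) = C1 + 4*sin(7*c/4)/7


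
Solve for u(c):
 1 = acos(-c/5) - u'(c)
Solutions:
 u(c) = C1 + c*acos(-c/5) - c + sqrt(25 - c^2)


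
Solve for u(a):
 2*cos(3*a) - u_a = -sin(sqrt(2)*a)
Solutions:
 u(a) = C1 + 2*sin(3*a)/3 - sqrt(2)*cos(sqrt(2)*a)/2


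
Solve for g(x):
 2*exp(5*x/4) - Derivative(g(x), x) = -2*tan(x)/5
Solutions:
 g(x) = C1 + 8*exp(5*x/4)/5 - 2*log(cos(x))/5


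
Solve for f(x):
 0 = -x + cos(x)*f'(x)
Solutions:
 f(x) = C1 + Integral(x/cos(x), x)


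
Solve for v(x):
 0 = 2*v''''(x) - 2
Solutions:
 v(x) = C1 + C2*x + C3*x^2 + C4*x^3 + x^4/24


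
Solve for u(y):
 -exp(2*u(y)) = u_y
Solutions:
 u(y) = log(-sqrt(-1/(C1 - y))) - log(2)/2
 u(y) = log(-1/(C1 - y))/2 - log(2)/2


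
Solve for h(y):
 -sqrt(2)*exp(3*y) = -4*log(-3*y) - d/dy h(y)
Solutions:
 h(y) = C1 - 4*y*log(-y) + 4*y*(1 - log(3)) + sqrt(2)*exp(3*y)/3


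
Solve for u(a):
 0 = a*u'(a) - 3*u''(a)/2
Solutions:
 u(a) = C1 + C2*erfi(sqrt(3)*a/3)


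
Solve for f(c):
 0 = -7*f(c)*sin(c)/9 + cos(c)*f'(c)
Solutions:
 f(c) = C1/cos(c)^(7/9)


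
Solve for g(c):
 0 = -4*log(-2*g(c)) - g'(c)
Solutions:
 Integral(1/(log(-_y) + log(2)), (_y, g(c)))/4 = C1 - c


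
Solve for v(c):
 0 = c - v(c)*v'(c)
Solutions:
 v(c) = -sqrt(C1 + c^2)
 v(c) = sqrt(C1 + c^2)


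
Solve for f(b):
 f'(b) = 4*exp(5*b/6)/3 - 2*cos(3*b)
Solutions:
 f(b) = C1 + 8*exp(5*b/6)/5 - 2*sin(3*b)/3


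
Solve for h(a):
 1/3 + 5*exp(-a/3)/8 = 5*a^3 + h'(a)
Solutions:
 h(a) = C1 - 5*a^4/4 + a/3 - 15*exp(-a/3)/8


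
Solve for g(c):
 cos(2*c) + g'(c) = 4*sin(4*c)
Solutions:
 g(c) = C1 - sin(2*c)/2 - cos(4*c)


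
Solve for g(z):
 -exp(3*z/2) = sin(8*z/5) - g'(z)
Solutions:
 g(z) = C1 + 2*exp(3*z/2)/3 - 5*cos(8*z/5)/8


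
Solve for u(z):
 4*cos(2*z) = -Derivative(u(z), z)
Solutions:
 u(z) = C1 - 2*sin(2*z)


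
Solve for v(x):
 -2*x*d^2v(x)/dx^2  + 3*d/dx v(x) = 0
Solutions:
 v(x) = C1 + C2*x^(5/2)


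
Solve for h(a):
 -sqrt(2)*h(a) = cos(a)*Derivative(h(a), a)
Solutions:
 h(a) = C1*(sin(a) - 1)^(sqrt(2)/2)/(sin(a) + 1)^(sqrt(2)/2)


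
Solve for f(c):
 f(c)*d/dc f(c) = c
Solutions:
 f(c) = -sqrt(C1 + c^2)
 f(c) = sqrt(C1 + c^2)


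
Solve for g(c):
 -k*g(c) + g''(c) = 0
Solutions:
 g(c) = C1*exp(-c*sqrt(k)) + C2*exp(c*sqrt(k))


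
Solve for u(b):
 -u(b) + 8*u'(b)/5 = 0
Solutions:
 u(b) = C1*exp(5*b/8)


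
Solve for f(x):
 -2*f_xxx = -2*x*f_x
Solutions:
 f(x) = C1 + Integral(C2*airyai(x) + C3*airybi(x), x)


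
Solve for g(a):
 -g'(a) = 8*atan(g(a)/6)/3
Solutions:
 Integral(1/atan(_y/6), (_y, g(a))) = C1 - 8*a/3


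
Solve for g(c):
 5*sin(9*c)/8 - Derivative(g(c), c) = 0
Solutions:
 g(c) = C1 - 5*cos(9*c)/72


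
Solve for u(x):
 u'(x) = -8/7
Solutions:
 u(x) = C1 - 8*x/7


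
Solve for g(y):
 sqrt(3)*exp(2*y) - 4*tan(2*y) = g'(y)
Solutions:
 g(y) = C1 + sqrt(3)*exp(2*y)/2 + 2*log(cos(2*y))


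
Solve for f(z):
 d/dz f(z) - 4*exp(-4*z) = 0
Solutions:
 f(z) = C1 - exp(-4*z)


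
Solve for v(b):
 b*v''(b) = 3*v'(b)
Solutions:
 v(b) = C1 + C2*b^4


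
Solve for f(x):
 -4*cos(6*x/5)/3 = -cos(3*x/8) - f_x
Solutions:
 f(x) = C1 - 8*sin(3*x/8)/3 + 10*sin(6*x/5)/9


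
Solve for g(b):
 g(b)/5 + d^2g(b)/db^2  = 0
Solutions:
 g(b) = C1*sin(sqrt(5)*b/5) + C2*cos(sqrt(5)*b/5)


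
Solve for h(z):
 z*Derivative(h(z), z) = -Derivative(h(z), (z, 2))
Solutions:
 h(z) = C1 + C2*erf(sqrt(2)*z/2)


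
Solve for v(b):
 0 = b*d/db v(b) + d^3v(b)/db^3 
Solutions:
 v(b) = C1 + Integral(C2*airyai(-b) + C3*airybi(-b), b)


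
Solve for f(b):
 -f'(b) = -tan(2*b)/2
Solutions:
 f(b) = C1 - log(cos(2*b))/4


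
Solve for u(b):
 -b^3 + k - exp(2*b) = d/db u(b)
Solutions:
 u(b) = C1 - b^4/4 + b*k - exp(2*b)/2


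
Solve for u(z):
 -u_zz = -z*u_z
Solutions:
 u(z) = C1 + C2*erfi(sqrt(2)*z/2)


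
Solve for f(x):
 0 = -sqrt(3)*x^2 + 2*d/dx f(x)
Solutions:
 f(x) = C1 + sqrt(3)*x^3/6


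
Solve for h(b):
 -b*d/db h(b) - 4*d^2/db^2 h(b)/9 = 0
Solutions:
 h(b) = C1 + C2*erf(3*sqrt(2)*b/4)


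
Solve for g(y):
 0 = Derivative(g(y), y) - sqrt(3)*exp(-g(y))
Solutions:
 g(y) = log(C1 + sqrt(3)*y)


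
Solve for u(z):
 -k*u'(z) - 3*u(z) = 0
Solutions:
 u(z) = C1*exp(-3*z/k)


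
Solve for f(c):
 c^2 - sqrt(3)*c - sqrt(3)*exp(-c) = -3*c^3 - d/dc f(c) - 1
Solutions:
 f(c) = C1 - 3*c^4/4 - c^3/3 + sqrt(3)*c^2/2 - c - sqrt(3)*exp(-c)


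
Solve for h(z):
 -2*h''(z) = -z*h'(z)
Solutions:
 h(z) = C1 + C2*erfi(z/2)


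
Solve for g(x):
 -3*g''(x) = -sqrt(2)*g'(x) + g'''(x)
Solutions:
 g(x) = C1 + C2*exp(x*(-3 + sqrt(4*sqrt(2) + 9))/2) + C3*exp(-x*(3 + sqrt(4*sqrt(2) + 9))/2)


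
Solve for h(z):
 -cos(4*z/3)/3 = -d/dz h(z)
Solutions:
 h(z) = C1 + sin(4*z/3)/4


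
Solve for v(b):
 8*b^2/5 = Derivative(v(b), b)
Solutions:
 v(b) = C1 + 8*b^3/15


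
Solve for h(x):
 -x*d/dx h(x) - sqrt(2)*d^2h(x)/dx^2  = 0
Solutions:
 h(x) = C1 + C2*erf(2^(1/4)*x/2)


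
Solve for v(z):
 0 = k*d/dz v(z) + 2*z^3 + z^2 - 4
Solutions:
 v(z) = C1 - z^4/(2*k) - z^3/(3*k) + 4*z/k


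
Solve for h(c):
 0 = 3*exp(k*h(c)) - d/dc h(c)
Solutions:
 h(c) = Piecewise((log(-1/(C1*k + 3*c*k))/k, Ne(k, 0)), (nan, True))
 h(c) = Piecewise((C1 + 3*c, Eq(k, 0)), (nan, True))


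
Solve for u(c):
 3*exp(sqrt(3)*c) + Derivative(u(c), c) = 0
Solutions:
 u(c) = C1 - sqrt(3)*exp(sqrt(3)*c)


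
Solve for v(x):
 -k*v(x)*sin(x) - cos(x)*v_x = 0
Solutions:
 v(x) = C1*exp(k*log(cos(x)))


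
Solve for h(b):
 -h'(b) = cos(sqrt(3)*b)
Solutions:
 h(b) = C1 - sqrt(3)*sin(sqrt(3)*b)/3


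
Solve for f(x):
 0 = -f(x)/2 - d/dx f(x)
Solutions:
 f(x) = C1*exp(-x/2)


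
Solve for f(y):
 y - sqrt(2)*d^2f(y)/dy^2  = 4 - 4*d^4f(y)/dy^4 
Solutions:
 f(y) = C1 + C2*y + C3*exp(-2^(1/4)*y/2) + C4*exp(2^(1/4)*y/2) + sqrt(2)*y^3/12 - sqrt(2)*y^2


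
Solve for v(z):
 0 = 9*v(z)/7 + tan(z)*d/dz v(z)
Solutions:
 v(z) = C1/sin(z)^(9/7)


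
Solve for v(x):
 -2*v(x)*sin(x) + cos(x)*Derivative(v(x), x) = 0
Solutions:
 v(x) = C1/cos(x)^2


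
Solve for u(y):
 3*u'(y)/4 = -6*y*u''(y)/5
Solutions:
 u(y) = C1 + C2*y^(3/8)


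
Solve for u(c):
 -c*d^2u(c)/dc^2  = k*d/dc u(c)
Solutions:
 u(c) = C1 + c^(1 - re(k))*(C2*sin(log(c)*Abs(im(k))) + C3*cos(log(c)*im(k)))


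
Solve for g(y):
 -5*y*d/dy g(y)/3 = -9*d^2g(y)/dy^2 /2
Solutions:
 g(y) = C1 + C2*erfi(sqrt(15)*y/9)


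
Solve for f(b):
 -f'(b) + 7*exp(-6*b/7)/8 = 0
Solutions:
 f(b) = C1 - 49*exp(-6*b/7)/48


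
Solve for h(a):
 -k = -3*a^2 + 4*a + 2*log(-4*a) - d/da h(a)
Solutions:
 h(a) = C1 - a^3 + 2*a^2 + a*(k - 2 + 4*log(2)) + 2*a*log(-a)


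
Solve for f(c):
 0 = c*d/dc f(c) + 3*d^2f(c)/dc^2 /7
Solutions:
 f(c) = C1 + C2*erf(sqrt(42)*c/6)


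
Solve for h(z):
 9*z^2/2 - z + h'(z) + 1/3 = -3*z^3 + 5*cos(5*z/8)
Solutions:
 h(z) = C1 - 3*z^4/4 - 3*z^3/2 + z^2/2 - z/3 + 8*sin(5*z/8)


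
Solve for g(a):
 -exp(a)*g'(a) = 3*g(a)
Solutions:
 g(a) = C1*exp(3*exp(-a))


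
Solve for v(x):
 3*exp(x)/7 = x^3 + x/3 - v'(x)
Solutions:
 v(x) = C1 + x^4/4 + x^2/6 - 3*exp(x)/7


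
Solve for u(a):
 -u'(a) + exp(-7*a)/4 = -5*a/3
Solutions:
 u(a) = C1 + 5*a^2/6 - exp(-7*a)/28


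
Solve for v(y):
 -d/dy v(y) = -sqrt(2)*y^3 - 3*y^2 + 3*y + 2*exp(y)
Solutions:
 v(y) = C1 + sqrt(2)*y^4/4 + y^3 - 3*y^2/2 - 2*exp(y)


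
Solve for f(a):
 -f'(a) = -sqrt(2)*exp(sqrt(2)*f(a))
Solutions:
 f(a) = sqrt(2)*(2*log(-1/(C1 + sqrt(2)*a)) - log(2))/4


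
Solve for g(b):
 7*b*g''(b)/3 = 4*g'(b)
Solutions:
 g(b) = C1 + C2*b^(19/7)


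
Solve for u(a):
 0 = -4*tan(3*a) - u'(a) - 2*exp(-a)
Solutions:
 u(a) = C1 - 2*log(tan(3*a)^2 + 1)/3 + 2*exp(-a)


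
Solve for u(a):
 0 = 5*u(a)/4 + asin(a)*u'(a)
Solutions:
 u(a) = C1*exp(-5*Integral(1/asin(a), a)/4)


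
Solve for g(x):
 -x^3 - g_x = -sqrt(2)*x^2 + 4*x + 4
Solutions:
 g(x) = C1 - x^4/4 + sqrt(2)*x^3/3 - 2*x^2 - 4*x


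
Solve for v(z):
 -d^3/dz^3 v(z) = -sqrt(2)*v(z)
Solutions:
 v(z) = C3*exp(2^(1/6)*z) + (C1*sin(2^(1/6)*sqrt(3)*z/2) + C2*cos(2^(1/6)*sqrt(3)*z/2))*exp(-2^(1/6)*z/2)


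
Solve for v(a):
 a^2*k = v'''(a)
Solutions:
 v(a) = C1 + C2*a + C3*a^2 + a^5*k/60


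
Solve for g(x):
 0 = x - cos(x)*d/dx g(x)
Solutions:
 g(x) = C1 + Integral(x/cos(x), x)


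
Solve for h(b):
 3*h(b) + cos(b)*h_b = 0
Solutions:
 h(b) = C1*(sin(b) - 1)^(3/2)/(sin(b) + 1)^(3/2)


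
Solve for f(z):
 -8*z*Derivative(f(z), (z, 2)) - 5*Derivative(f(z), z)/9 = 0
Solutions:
 f(z) = C1 + C2*z^(67/72)


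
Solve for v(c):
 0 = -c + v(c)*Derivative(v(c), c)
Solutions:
 v(c) = -sqrt(C1 + c^2)
 v(c) = sqrt(C1 + c^2)


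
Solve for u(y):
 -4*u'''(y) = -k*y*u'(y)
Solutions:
 u(y) = C1 + Integral(C2*airyai(2^(1/3)*k^(1/3)*y/2) + C3*airybi(2^(1/3)*k^(1/3)*y/2), y)


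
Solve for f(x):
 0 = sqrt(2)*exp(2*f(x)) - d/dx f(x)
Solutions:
 f(x) = log(-sqrt(-1/(C1 + sqrt(2)*x))) - log(2)/2
 f(x) = log(-1/(C1 + sqrt(2)*x))/2 - log(2)/2


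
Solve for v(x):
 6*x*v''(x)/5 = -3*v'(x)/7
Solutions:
 v(x) = C1 + C2*x^(9/14)


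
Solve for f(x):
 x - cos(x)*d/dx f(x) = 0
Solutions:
 f(x) = C1 + Integral(x/cos(x), x)


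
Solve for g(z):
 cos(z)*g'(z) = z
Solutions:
 g(z) = C1 + Integral(z/cos(z), z)


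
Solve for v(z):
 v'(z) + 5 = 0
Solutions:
 v(z) = C1 - 5*z


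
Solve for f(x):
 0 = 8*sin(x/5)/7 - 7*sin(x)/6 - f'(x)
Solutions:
 f(x) = C1 - 40*cos(x/5)/7 + 7*cos(x)/6


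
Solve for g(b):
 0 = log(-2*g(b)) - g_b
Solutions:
 -Integral(1/(log(-_y) + log(2)), (_y, g(b))) = C1 - b


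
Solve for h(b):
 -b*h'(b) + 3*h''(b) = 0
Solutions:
 h(b) = C1 + C2*erfi(sqrt(6)*b/6)


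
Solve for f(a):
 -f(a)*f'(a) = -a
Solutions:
 f(a) = -sqrt(C1 + a^2)
 f(a) = sqrt(C1 + a^2)


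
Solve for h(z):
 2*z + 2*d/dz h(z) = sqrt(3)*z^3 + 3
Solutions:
 h(z) = C1 + sqrt(3)*z^4/8 - z^2/2 + 3*z/2


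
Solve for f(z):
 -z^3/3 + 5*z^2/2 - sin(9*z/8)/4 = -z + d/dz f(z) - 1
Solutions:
 f(z) = C1 - z^4/12 + 5*z^3/6 + z^2/2 + z + 2*cos(9*z/8)/9


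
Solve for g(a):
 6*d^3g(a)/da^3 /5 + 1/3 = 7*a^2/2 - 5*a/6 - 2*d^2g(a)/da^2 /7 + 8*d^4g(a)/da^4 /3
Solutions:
 g(a) = C1 + C2*a + C3*exp(a*(63 - sqrt(12369))/280) + C4*exp(a*(63 + sqrt(12369))/280) + 49*a^4/48 - 6349*a^3/360 + 67193*a^2/200


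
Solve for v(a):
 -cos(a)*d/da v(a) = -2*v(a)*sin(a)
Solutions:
 v(a) = C1/cos(a)^2


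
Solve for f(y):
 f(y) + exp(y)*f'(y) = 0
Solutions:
 f(y) = C1*exp(exp(-y))


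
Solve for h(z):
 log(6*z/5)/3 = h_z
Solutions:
 h(z) = C1 + z*log(z)/3 - z*log(5)/3 - z/3 + z*log(6)/3


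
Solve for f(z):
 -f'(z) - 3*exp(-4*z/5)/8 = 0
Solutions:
 f(z) = C1 + 15*exp(-4*z/5)/32


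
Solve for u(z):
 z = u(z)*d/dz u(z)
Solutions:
 u(z) = -sqrt(C1 + z^2)
 u(z) = sqrt(C1 + z^2)


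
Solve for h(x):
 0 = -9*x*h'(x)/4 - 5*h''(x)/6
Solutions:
 h(x) = C1 + C2*erf(3*sqrt(15)*x/10)


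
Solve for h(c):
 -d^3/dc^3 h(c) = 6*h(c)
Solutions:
 h(c) = C3*exp(-6^(1/3)*c) + (C1*sin(2^(1/3)*3^(5/6)*c/2) + C2*cos(2^(1/3)*3^(5/6)*c/2))*exp(6^(1/3)*c/2)
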